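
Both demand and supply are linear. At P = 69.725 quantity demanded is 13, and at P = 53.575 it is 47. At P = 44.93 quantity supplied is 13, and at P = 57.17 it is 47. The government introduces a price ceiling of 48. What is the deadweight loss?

187.05

Demand slope = (53.575 − 69.725)/(47 − 13) = −0.475, so P = 75.9 − 0.475Q.
Supply slope = (57.17 − 44.93)/(47 − 13) = 0.36, so P = 40.25 + 0.36Q.
Competitive equilibrium: 75.9 − 0.475Q = 40.25 + 0.36Q → Q* = 42.6946, P* = 55.6201.
At the ceiling P = 48, quantity supplied = (48 − 40.25)/0.36 = 21.5278.
Willingness to pay at Q' = 21.5278: 75.9 − 0.475·21.5278 = 65.6743.
ΔQ = 42.6946 − 21.5278 = 21.1668; wedge = 65.6743 − 48 = 17.6743.
DWL = ½ × 21.1668 × 17.6743 = 187.05.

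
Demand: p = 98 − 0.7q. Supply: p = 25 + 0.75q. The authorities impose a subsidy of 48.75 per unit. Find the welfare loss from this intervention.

819.50

Competitive equilibrium: 98 − 0.7q = 25 + 0.75q → q* = 50.3448, p* = 62.7586.
The subsidy lowers effective supply by 48.75: p = 0.75q − 23.75.
New quantity: 98 − 0.7q = 0.75q − 23.75 → q' = 83.9655.
Overproduction Δq = 83.9655 − 50.3448 = 33.6207; wedge = subsidy = 48.75.
Welfare loss = ½ × 33.6207 × 48.75 = 819.50.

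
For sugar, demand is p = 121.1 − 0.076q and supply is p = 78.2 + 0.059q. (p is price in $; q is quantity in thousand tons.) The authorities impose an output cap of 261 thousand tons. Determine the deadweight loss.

Competitive equilibrium: 121.1 − 0.076q = 78.2 + 0.059q → q* = 317.7778, p* = 96.9489.
At q = 261: demand price = 121.1 − 0.076·261 = 101.264; supply price = 78.2 + 0.059·261 = 93.599.
Δq = 317.7778 − 261 = 56.7778; wedge = 101.264 − 93.599 = 7.665.
DWL = ½ × 56.7778 × 7.665 = $217.60 thousand.

$217.60 thousand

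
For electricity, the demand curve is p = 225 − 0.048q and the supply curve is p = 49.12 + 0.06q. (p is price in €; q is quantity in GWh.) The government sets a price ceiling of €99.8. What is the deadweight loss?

Competitive equilibrium: 225 − 0.048q = 49.12 + 0.06q → q* = 1628.5185, p* = 146.8311.
At the ceiling p = 99.8, quantity supplied = (99.8 − 49.12)/0.06 = 844.6667.
Willingness to pay at q' = 844.6667: 225 − 0.048·844.6667 = 184.456.
Δq = 1628.5185 − 844.6667 = 783.8518; wedge = 184.456 − 99.8 = 84.656.
The triangle = ½ × 783.8518 × 84.656 = €33178.88.

€33178.88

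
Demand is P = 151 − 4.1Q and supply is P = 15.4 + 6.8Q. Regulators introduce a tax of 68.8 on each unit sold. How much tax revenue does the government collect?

421.64

Competitive equilibrium: 151 − 4.1Q = 15.4 + 6.8Q → Q* = 12.44037, P* = 99.9945.
With the tax, the buyer price exceeds the seller price by 68.8: (151 − 4.1Q) − (15.4 + 6.8Q) = 68.8 → Q' = 6.12844.
Tax revenue = 68.8 × 6.12844 = 421.64.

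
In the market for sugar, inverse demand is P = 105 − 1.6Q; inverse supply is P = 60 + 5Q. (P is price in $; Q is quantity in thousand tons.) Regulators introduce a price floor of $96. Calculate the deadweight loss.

Competitive equilibrium: 105 − 1.6Q = 60 + 5Q → Q* = 6.8182, P* = 94.0909.
At the floor P = 96, quantity demanded = (105 − 96)/1.6 = 5.625.
Sellers' marginal cost at Q' = 5.625: 60 + 5·5.625 = 88.125.
ΔQ = 6.8182 − 5.625 = 1.1932; wedge = 96 − 88.125 = 7.875.
Deadweight loss = ½ × 1.1932 × 7.875 = $4.70 thousand.

$4.70 thousand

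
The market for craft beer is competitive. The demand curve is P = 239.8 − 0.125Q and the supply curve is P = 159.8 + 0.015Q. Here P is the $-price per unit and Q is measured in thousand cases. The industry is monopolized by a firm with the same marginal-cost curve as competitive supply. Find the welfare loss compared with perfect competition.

$5085.69 thousand

Competitive equilibrium: 239.8 − 0.125Q = 159.8 + 0.015Q → Q* = 571.42857, P* = 168.37143.
Marginal revenue: MR = 239.8 − 0.25Q. Set MR = MC: 239.8 − 0.25Q = 159.8 + 0.015Q → Q_m = 301.88679.
Price P_m = 239.8 − 0.125·301.88679 = 202.06415; MC(Q_m) = 159.8 + 0.015·301.88679 = 164.3283.
Competitive Q* = 571.42857, so ΔQ = 269.54178; wedge = 202.06415 − 164.3283 = 37.73585.
The triangle = ½ × 269.54178 × 37.73585 = $5085.69 thousand.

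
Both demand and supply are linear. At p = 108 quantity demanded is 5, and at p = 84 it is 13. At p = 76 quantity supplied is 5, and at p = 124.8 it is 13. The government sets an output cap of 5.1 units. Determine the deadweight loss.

53.11

Demand slope = (84 − 108)/(13 − 5) = −3, so p = 123 − 3q.
Supply slope = (124.8 − 76)/(13 − 5) = 6.1, so p = 45.5 + 6.1q.
Competitive equilibrium: 123 − 3q = 45.5 + 6.1q → q* = 8.5165, p* = 97.4505.
At q = 5.1: demand price = 123 − 3·5.1 = 107.7; supply price = 45.5 + 6.1·5.1 = 76.61.
Δq = 8.5165 − 5.1 = 3.4165; wedge = 107.7 − 76.61 = 31.09.
Welfare loss = ½ × 3.4165 × 31.09 = 53.11.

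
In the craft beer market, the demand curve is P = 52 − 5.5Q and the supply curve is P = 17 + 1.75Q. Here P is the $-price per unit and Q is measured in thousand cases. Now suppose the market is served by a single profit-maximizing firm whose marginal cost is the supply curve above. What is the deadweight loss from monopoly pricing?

$15.72 thousand

Competitive equilibrium: 52 − 5.5Q = 17 + 1.75Q → Q* = 4.8276, P* = 25.4483.
Marginal revenue: MR = 52 − 11Q. Set MR = MC: 52 − 11Q = 17 + 1.75Q → Q_m = 2.7451.
Price P_m = 52 − 5.5·2.7451 = 36.902; MC(Q_m) = 17 + 1.75·2.7451 = 21.8039.
Competitive Q* = 4.8276, so ΔQ = 2.0825; wedge = 36.902 − 21.8039 = 15.0981.
Deadweight loss = ½ × 2.0825 × 15.0981 = $15.72 thousand.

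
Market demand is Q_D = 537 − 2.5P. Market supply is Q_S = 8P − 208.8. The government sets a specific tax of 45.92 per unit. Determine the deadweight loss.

In inverse form: demand P = 214.8 − 0.4Q, supply P = 26.1 + 0.125Q.
Competitive equilibrium: 214.8 − 0.4Q = 26.1 + 0.125Q → Q* = 359.42857, P* = 71.02857.
With the tax, the buyer price exceeds the seller price by 45.92: (214.8 − 0.4Q) − (26.1 + 0.125Q) = 45.92 → Q' = 271.9619.
ΔQ = 359.42857 − 271.9619 = 87.46667; the wedge equals the tax, 45.92.
The triangle = ½ × 87.46667 × 45.92 = 2008.23.

2008.23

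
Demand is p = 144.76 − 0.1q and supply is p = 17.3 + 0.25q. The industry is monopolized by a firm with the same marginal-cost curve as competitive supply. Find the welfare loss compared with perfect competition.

Competitive equilibrium: 144.76 − 0.1q = 17.3 + 0.25q → q* = 364.1714, p* = 108.3429.
Marginal revenue: MR = 144.76 − 0.2q. Set MR = MC: 144.76 − 0.2q = 17.3 + 0.25q → q_m = 283.2444.
Price p_m = 144.76 − 0.1·283.2444 = 116.4356; MC(q_m) = 17.3 + 0.25·283.2444 = 88.1111.
Competitive q* = 364.1714, so Δq = 80.927; wedge = 116.4356 − 88.1111 = 28.3245.
The triangle = ½ × 80.927 × 28.3245 = 1146.11.

1146.11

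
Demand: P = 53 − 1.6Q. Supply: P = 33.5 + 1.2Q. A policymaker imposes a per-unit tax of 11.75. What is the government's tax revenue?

Competitive equilibrium: 53 − 1.6Q = 33.5 + 1.2Q → Q* = 6.9643, P* = 41.8571.
With the tax, the buyer price exceeds the seller price by 11.75: (53 − 1.6Q) − (33.5 + 1.2Q) = 11.75 → Q' = 2.7679.
Tax revenue = 11.75 × 2.7679 = 32.52.

32.52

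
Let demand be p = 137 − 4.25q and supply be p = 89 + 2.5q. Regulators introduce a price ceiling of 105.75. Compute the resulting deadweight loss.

0.57

Competitive equilibrium: 137 − 4.25q = 89 + 2.5q → q* = 7.1111, p* = 106.7778.
At the ceiling p = 105.75, quantity supplied = (105.75 − 89)/2.5 = 6.7.
Willingness to pay at q' = 6.7: 137 − 4.25·6.7 = 108.525.
Δq = 7.1111 − 6.7 = 0.4111; wedge = 108.525 − 105.75 = 2.775.
DWL = ½ × 0.4111 × 2.775 = 0.57.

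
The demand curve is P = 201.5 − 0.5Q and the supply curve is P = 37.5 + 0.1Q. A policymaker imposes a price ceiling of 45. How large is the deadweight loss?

Competitive equilibrium: 201.5 − 0.5Q = 37.5 + 0.1Q → Q* = 273.3333, P* = 64.8333.
At the ceiling P = 45, quantity supplied = (45 − 37.5)/0.1 = 75.
Willingness to pay at Q' = 75: 201.5 − 0.5·75 = 164.
ΔQ = 273.3333 − 75 = 198.3333; wedge = 164 − 45 = 119.
DWL = ½ × 198.3333 × 119 = 11800.83.

11800.83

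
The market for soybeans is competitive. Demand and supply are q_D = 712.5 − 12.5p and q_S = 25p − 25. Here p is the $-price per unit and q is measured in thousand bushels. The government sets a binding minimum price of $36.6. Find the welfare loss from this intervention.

$2688.17 thousand

In inverse form: demand p = 57 − 0.08q, supply p = 1 + 0.04q.
Competitive equilibrium: 57 − 0.08q = 1 + 0.04q → q* = 466.6667, p* = 19.6667.
At the floor p = 36.6, quantity demanded = (57 − 36.6)/0.08 = 255.
Sellers' marginal cost at q' = 255: 1 + 0.04·255 = 11.2.
Δq = 466.6667 − 255 = 211.6667; wedge = 36.6 − 11.2 = 25.4.
DWL = ½ × 211.6667 × 25.4 = $2688.17 thousand.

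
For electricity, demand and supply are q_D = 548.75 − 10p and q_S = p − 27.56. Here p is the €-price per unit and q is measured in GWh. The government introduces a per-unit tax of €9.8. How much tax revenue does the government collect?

In inverse form: demand p = 54.875 − 0.1q, supply p = 27.56 + q.
Competitive equilibrium: 54.875 − 0.1q = 27.56 + q → q* = 24.8318, p* = 52.3918.
With the tax, the buyer price exceeds the seller price by 9.8: (54.875 − 0.1q) − (27.56 + q) = 9.8 → q' = 15.9227.
Tax revenue = 9.8 × 15.9227 = €156.04.

€156.04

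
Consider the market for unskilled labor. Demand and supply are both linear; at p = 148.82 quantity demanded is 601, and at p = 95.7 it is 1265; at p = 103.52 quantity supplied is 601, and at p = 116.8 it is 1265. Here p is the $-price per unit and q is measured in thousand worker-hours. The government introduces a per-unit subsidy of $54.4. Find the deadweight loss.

$14796.80 thousand

Demand slope = (95.7 − 148.82)/(1265 − 601) = −0.08, so p = 196.9 − 0.08q.
Supply slope = (116.8 − 103.52)/(1265 − 601) = 0.02, so p = 91.5 + 0.02q.
Competitive equilibrium: 196.9 − 0.08q = 91.5 + 0.02q → q* = 1054, p* = 112.58.
The subsidy lowers effective supply by 54.4: p = 37.1 + 0.02q.
New quantity: 196.9 − 0.08q = 37.1 + 0.02q → q' = 1598.
Overproduction Δq = 1598 − 1054 = 544; wedge = subsidy = 54.4.
Welfare loss = ½ × 544 × 54.4 = $14796.80 thousand.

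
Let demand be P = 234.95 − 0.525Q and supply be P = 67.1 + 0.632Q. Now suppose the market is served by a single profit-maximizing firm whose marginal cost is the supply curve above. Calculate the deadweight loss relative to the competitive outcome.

1186.17

Competitive equilibrium: 234.95 − 0.525Q = 67.1 + 0.632Q → Q* = 145.0735, P* = 158.7864.
Marginal revenue: MR = 234.95 − 1.05Q. Set MR = MC: 234.95 − 1.05Q = 67.1 + 0.632Q → Q_m = 99.7919.
Price P_m = 234.95 − 0.525·99.7919 = 182.5593; MC(Q_m) = 67.1 + 0.632·99.7919 = 130.1685.
Competitive Q* = 145.0735, so ΔQ = 45.2816; wedge = 182.5593 − 130.1685 = 52.3908.
Deadweight loss = ½ × 45.2816 × 52.3908 = 1186.17.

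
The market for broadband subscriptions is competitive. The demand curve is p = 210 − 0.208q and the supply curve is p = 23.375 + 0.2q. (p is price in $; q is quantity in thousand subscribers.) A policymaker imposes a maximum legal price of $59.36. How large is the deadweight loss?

Competitive equilibrium: 210 − 0.208q = 23.375 + 0.2q → q* = 457.4142, p* = 114.8578.
At the ceiling p = 59.36, quantity supplied = (59.36 − 23.375)/0.2 = 179.925.
Willingness to pay at q' = 179.925: 210 − 0.208·179.925 = 172.5756.
Δq = 457.4142 − 179.925 = 277.4892; wedge = 172.5756 − 59.36 = 113.2156.
Deadweight loss = ½ × 277.4892 × 113.2156 = $15708.05 thousand.

$15708.05 thousand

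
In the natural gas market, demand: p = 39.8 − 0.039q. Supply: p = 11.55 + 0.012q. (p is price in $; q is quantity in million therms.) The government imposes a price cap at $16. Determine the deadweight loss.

Competitive equilibrium: 39.8 − 0.039q = 11.55 + 0.012q → q* = 553.9216, p* = 18.1971.
At the ceiling p = 16, quantity supplied = (16 − 11.55)/0.012 = 370.8333.
Willingness to pay at q' = 370.8333: 39.8 − 0.039·370.8333 = 25.3375.
Δq = 553.9216 − 370.8333 = 183.0883; wedge = 25.3375 − 16 = 9.3375.
Welfare loss = ½ × 183.0883 × 9.3375 = $854.79 million.

$854.79 million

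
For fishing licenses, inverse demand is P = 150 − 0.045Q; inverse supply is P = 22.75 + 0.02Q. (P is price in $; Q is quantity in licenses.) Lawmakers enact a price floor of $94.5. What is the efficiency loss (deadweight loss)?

$17052.62

Competitive equilibrium: 150 − 0.045Q = 22.75 + 0.02Q → Q* = 1957.69231, P* = 61.90385.
At the floor P = 94.5, quantity demanded = (150 − 94.5)/0.045 = 1233.33333.
Sellers' marginal cost at Q' = 1233.33333: 22.75 + 0.02·1233.33333 = 47.41667.
ΔQ = 1957.69231 − 1233.33333 = 724.35898; wedge = 94.5 − 47.41667 = 47.08333.
DWL = ½ × 724.35898 × 47.08333 = $17052.62.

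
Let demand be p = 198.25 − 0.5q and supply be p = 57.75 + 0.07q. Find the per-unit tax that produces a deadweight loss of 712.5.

Competitive equilibrium: 198.25 − 0.5q = 57.75 + 0.07q → q* = 246.4912, p* = 75.0044.
A tax t gives Δq = t/0.57 and wedge t, so DWL = t²/1.14.
t²/1.14 = 712.5 → t² = 812.25 → t = 28.5.

28.5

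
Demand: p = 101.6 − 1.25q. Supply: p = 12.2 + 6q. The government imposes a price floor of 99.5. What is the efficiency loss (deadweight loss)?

411.24

Competitive equilibrium: 101.6 − 1.25q = 12.2 + 6q → q* = 12.331, p* = 86.1862.
At the floor p = 99.5, quantity demanded = (101.6 − 99.5)/1.25 = 1.68.
Sellers' marginal cost at q' = 1.68: 12.2 + 6·1.68 = 22.28.
Δq = 12.331 − 1.68 = 10.651; wedge = 99.5 − 22.28 = 77.22.
Deadweight loss = ½ × 10.651 × 77.22 = 411.24.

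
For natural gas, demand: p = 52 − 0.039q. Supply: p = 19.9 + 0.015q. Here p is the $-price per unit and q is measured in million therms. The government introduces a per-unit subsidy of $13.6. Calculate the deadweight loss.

$1712.59 million

Competitive equilibrium: 52 − 0.039q = 19.9 + 0.015q → q* = 594.4444, p* = 28.8167.
The subsidy lowers effective supply by 13.6: p = 6.3 + 0.015q.
New quantity: 52 − 0.039q = 6.3 + 0.015q → q' = 846.2963.
Overproduction Δq = 846.2963 − 594.4444 = 251.8519; wedge = subsidy = 13.6.
DWL = ½ × 251.8519 × 13.6 = $1712.59 million.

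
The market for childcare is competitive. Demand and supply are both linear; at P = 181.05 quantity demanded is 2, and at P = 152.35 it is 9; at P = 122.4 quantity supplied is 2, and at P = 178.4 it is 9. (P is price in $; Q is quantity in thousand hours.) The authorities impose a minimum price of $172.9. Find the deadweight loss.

$49.46 thousand

Demand slope = (152.35 − 181.05)/(9 − 2) = −4.1, so P = 189.25 − 4.1Q.
Supply slope = (178.4 − 122.4)/(9 − 2) = 8, so P = 106.4 + 8Q.
Competitive equilibrium: 189.25 − 4.1Q = 106.4 + 8Q → Q* = 6.8471, P* = 161.1769.
At the floor P = 172.9, quantity demanded = (189.25 − 172.9)/4.1 = 3.9878.
Sellers' marginal cost at Q' = 3.9878: 106.4 + 8·3.9878 = 138.3024.
ΔQ = 6.8471 − 3.9878 = 2.8593; wedge = 172.9 − 138.3024 = 34.5976.
Deadweight loss = ½ × 2.8593 × 34.5976 = $49.46 thousand.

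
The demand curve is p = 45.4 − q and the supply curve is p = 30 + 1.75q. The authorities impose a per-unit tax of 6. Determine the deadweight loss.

Competitive equilibrium: 45.4 − q = 30 + 1.75q → q* = 5.6, p* = 39.8.
With the tax, the buyer price exceeds the seller price by 6: (45.4 − q) − (30 + 1.75q) = 6 → q' = 3.4182.
Δq = 5.6 − 3.4182 = 2.1818; the wedge equals the tax, 6.
Welfare loss = ½ × 2.1818 × 6 = 6.55.

6.55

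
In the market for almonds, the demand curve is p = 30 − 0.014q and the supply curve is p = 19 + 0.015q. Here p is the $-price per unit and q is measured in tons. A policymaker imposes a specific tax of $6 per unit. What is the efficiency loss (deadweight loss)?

$620.69

Competitive equilibrium: 30 − 0.014q = 19 + 0.015q → q* = 379.3103, p* = 24.6897.
With the tax, the buyer price exceeds the seller price by 6: (30 − 0.014q) − (19 + 0.015q) = 6 → q' = 172.4138.
Δq = 379.3103 − 172.4138 = 206.8965; the wedge equals the tax, 6.
Welfare loss = ½ × 206.8965 × 6 = $620.69.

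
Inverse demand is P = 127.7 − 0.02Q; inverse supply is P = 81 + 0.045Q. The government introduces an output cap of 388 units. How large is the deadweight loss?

Competitive equilibrium: 127.7 − 0.02Q = 81 + 0.045Q → Q* = 718.4615, P* = 113.3308.
At Q = 388: demand price = 127.7 − 0.02·388 = 119.94; supply price = 81 + 0.045·388 = 98.46.
ΔQ = 718.4615 − 388 = 330.4615; wedge = 119.94 − 98.46 = 21.48.
Welfare loss = ½ × 330.4615 × 21.48 = 3549.16.

3549.16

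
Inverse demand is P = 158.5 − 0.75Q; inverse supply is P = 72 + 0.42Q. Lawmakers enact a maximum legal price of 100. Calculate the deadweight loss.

30.88

Competitive equilibrium: 158.5 − 0.75Q = 72 + 0.42Q → Q* = 73.9316, P* = 103.0513.
At the ceiling P = 100, quantity supplied = (100 − 72)/0.42 = 66.6667.
Willingness to pay at Q' = 66.6667: 158.5 − 0.75·66.6667 = 108.5.
ΔQ = 73.9316 − 66.6667 = 7.2649; wedge = 108.5 − 100 = 8.5.
Deadweight loss = ½ × 7.2649 × 8.5 = 30.88.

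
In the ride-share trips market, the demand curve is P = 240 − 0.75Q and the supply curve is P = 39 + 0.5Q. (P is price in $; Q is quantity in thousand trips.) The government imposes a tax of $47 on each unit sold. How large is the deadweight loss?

Competitive equilibrium: 240 − 0.75Q = 39 + 0.5Q → Q* = 160.8, P* = 119.4.
With the tax, the buyer price exceeds the seller price by 47: (240 − 0.75Q) − (39 + 0.5Q) = 47 → Q' = 123.2.
ΔQ = 160.8 − 123.2 = 37.6; the wedge equals the tax, 47.
Welfare loss = ½ × 37.6 × 47 = $883.60 thousand.

$883.60 thousand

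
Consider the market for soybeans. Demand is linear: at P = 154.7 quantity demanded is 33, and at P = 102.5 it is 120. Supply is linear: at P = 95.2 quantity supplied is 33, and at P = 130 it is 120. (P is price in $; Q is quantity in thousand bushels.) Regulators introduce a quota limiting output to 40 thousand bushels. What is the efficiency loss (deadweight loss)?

$1378.125 thousand

Demand slope = (102.5 − 154.7)/(120 − 33) = −0.6, so P = 174.5 − 0.6Q.
Supply slope = (130 − 95.2)/(120 − 33) = 0.4, so P = 82 + 0.4Q.
Competitive equilibrium: 174.5 − 0.6Q = 82 + 0.4Q → Q* = 92.5, P* = 119.
At Q = 40: demand price = 174.5 − 0.6·40 = 150.5; supply price = 82 + 0.4·40 = 98.
ΔQ = 92.5 − 40 = 52.5; wedge = 150.5 − 98 = 52.5.
Welfare loss = ½ × 52.5 × 52.5 = $1378.125 thousand.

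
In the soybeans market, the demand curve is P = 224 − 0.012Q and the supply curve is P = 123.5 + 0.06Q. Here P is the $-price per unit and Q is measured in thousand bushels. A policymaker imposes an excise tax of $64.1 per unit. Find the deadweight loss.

$28533.40 thousand

Competitive equilibrium: 224 − 0.012Q = 123.5 + 0.06Q → Q* = 1395.8333, P* = 207.25.
With the tax, the buyer price exceeds the seller price by 64.1: (224 − 0.012Q) − (123.5 + 0.06Q) = 64.1 → Q' = 505.5556.
ΔQ = 1395.8333 − 505.5556 = 890.2777; the wedge equals the tax, 64.1.
DWL = ½ × 890.2777 × 64.1 = $28533.40 thousand.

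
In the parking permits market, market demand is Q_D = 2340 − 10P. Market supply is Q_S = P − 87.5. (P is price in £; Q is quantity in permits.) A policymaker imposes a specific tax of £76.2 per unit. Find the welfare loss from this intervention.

£2639.29

In inverse form: demand P = 234 − 0.1Q, supply P = 87.5 + Q.
Competitive equilibrium: 234 − 0.1Q = 87.5 + Q → Q* = 133.1818, P* = 220.6818.
With the tax, the buyer price exceeds the seller price by 76.2: (234 − 0.1Q) − (87.5 + Q) = 76.2 → Q' = 63.9091.
ΔQ = 133.1818 − 63.9091 = 69.2727; the wedge equals the tax, 76.2.
The triangle = ½ × 69.2727 × 76.2 = £2639.29.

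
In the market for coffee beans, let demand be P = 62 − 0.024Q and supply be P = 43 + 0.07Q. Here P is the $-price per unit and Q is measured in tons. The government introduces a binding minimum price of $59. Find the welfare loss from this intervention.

Competitive equilibrium: 62 − 0.024Q = 43 + 0.07Q → Q* = 202.1277, P* = 57.1489.
At the floor P = 59, quantity demanded = (62 − 59)/0.024 = 125.
Sellers' marginal cost at Q' = 125: 43 + 0.07·125 = 51.75.
ΔQ = 202.1277 − 125 = 77.1277; wedge = 59 − 51.75 = 7.25.
DWL = ½ × 77.1277 × 7.25 = $279.59.

$279.59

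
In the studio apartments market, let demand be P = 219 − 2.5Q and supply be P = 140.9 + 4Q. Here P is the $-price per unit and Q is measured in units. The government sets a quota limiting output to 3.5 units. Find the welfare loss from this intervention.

Competitive equilibrium: 219 − 2.5Q = 140.9 + 4Q → Q* = 12.0154, P* = 188.9615.
At Q = 3.5: demand price = 219 − 2.5·3.5 = 210.25; supply price = 140.9 + 4·3.5 = 154.9.
ΔQ = 12.0154 − 3.5 = 8.5154; wedge = 210.25 − 154.9 = 55.35.
Welfare loss = ½ × 8.5154 × 55.35 = $235.66.

$235.66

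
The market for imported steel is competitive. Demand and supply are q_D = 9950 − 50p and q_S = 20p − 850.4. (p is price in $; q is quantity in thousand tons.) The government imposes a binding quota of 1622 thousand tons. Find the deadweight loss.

In inverse form: demand p = 199 − 0.02q, supply p = 42.52 + 0.05q.
Competitive equilibrium: 199 − 0.02q = 42.52 + 0.05q → q* = 2235.4286, p* = 154.2914.
At q = 1622: demand price = 199 − 0.02·1622 = 166.56; supply price = 42.52 + 0.05·1622 = 123.62.
Δq = 2235.4286 − 1622 = 613.4286; wedge = 166.56 − 123.62 = 42.94.
Deadweight loss = ½ × 613.4286 × 42.94 = $13170.31 thousand.

$13170.31 thousand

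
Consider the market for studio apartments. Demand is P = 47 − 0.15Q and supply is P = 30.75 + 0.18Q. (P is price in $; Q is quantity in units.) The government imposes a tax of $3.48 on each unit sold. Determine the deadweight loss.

Competitive equilibrium: 47 − 0.15Q = 30.75 + 0.18Q → Q* = 49.2424, P* = 39.6136.
With the tax, the buyer price exceeds the seller price by 3.48: (47 − 0.15Q) − (30.75 + 0.18Q) = 3.48 → Q' = 38.697.
ΔQ = 49.2424 − 38.697 = 10.5454; the wedge equals the tax, 3.48.
The triangle = ½ × 10.5454 × 3.48 = $18.35.

$18.35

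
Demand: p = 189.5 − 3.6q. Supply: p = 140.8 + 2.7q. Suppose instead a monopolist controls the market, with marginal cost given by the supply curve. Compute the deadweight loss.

24.89

Competitive equilibrium: 189.5 − 3.6q = 140.8 + 2.7q → q* = 7.7302, p* = 161.6714.
Marginal revenue: MR = 189.5 − 7.2q. Set MR = MC: 189.5 − 7.2q = 140.8 + 2.7q → q_m = 4.9192.
Price p_m = 189.5 − 3.6·4.9192 = 171.7909; MC(q_m) = 140.8 + 2.7·4.9192 = 154.0818.
Competitive q* = 7.7302, so Δq = 2.811; wedge = 171.7909 − 154.0818 = 17.7091.
DWL = ½ × 2.811 × 17.7091 = 24.89.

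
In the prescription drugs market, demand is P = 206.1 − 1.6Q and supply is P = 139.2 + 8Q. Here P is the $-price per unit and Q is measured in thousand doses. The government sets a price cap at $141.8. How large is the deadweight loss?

Competitive equilibrium: 206.1 − 1.6Q = 139.2 + 8Q → Q* = 6.9688, P* = 194.95.
At the ceiling P = 141.8, quantity supplied = (141.8 − 139.2)/8 = 0.325.
Willingness to pay at Q' = 0.325: 206.1 − 1.6·0.325 = 205.58.
ΔQ = 6.9688 − 0.325 = 6.6438; wedge = 205.58 − 141.8 = 63.78.
Deadweight loss = ½ × 6.6438 × 63.78 = $211.87 thousand.

$211.87 thousand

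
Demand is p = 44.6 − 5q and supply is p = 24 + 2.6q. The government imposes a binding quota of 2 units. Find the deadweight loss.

Competitive equilibrium: 44.6 − 5q = 24 + 2.6q → q* = 2.7105, p* = 31.0474.
At q = 2: demand price = 44.6 − 5·2 = 34.6; supply price = 24 + 2.6·2 = 29.2.
Δq = 2.7105 − 2 = 0.7105; wedge = 34.6 − 29.2 = 5.4.
DWL = ½ × 0.7105 × 5.4 = 1.92.

1.92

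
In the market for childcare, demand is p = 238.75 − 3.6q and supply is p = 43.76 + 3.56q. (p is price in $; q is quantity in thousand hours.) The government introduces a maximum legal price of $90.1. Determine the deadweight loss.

Competitive equilibrium: 238.75 − 3.6q = 43.76 + 3.56q → q* = 27.23324, p* = 140.71034.
At the ceiling p = 90.1, quantity supplied = (90.1 − 43.76)/3.56 = 13.01685.
Willingness to pay at q' = 13.01685: 238.75 − 3.6·13.01685 = 191.88934.
Δq = 27.23324 − 13.01685 = 14.21639; wedge = 191.88934 − 90.1 = 101.78934.
Welfare loss = ½ × 14.21639 × 101.78934 = $723.54 thousand.

$723.54 thousand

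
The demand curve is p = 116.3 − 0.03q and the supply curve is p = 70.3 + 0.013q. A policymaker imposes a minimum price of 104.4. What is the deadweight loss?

Competitive equilibrium: 116.3 − 0.03q = 70.3 + 0.013q → q* = 1069.76744, p* = 84.20698.
At the floor p = 104.4, quantity demanded = (116.3 − 104.4)/0.03 = 396.66667.
Sellers' marginal cost at q' = 396.66667: 70.3 + 0.013·396.66667 = 75.45667.
Δq = 1069.76744 − 396.66667 = 673.10077; wedge = 104.4 − 75.45667 = 28.94333.
The triangle = ½ × 673.10077 × 28.94333 = 9740.89.

9740.89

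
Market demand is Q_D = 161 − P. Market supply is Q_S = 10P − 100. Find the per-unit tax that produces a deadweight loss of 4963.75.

104.5

In inverse form: demand P = 161 − Q, supply P = 10 + 0.1Q.
Competitive equilibrium: 161 − Q = 10 + 0.1Q → Q* = 137.2727, P* = 23.7273.
A tax t gives ΔQ = t/1.1 and wedge t, so DWL = t²/2.2.
t²/2.2 = 4963.75 → t² = 10920.25 → t = 104.5.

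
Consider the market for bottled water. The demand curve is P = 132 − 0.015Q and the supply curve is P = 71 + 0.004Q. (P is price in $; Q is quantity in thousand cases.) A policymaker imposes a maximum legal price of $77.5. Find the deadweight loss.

Competitive equilibrium: 132 − 0.015Q = 71 + 0.004Q → Q* = 3210.5263, P* = 83.8421.
At the ceiling P = 77.5, quantity supplied = (77.5 − 71)/0.004 = 1625.
Willingness to pay at Q' = 1625: 132 − 0.015·1625 = 107.625.
ΔQ = 3210.5263 − 1625 = 1585.5263; wedge = 107.625 − 77.5 = 30.125.
The triangle = ½ × 1585.5263 × 30.125 = $23881.99 thousand.

$23881.99 thousand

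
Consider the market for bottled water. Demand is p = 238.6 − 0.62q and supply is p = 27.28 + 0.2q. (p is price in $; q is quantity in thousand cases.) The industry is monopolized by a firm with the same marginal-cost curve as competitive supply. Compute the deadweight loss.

$5047.73 thousand

Competitive equilibrium: 238.6 − 0.62q = 27.28 + 0.2q → q* = 257.70732, p* = 78.82146.
Marginal revenue: MR = 238.6 − 1.24q. Set MR = MC: 238.6 − 1.24q = 27.28 + 0.2q → q_m = 146.75.
Price p_m = 238.6 − 0.62·146.75 = 147.615; MC(q_m) = 27.28 + 0.2·146.75 = 56.63.
Competitive q* = 257.70732, so Δq = 110.95732; wedge = 147.615 − 56.63 = 90.985.
Welfare loss = ½ × 110.95732 × 90.985 = $5047.73 thousand.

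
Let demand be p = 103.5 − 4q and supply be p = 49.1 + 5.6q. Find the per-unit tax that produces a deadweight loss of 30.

24

Competitive equilibrium: 103.5 − 4q = 49.1 + 5.6q → q* = 5.6667, p* = 80.8333.
A tax t gives Δq = t/9.6 and wedge t, so DWL = t²/19.2.
t²/19.2 = 30 → t² = 576 → t = 24.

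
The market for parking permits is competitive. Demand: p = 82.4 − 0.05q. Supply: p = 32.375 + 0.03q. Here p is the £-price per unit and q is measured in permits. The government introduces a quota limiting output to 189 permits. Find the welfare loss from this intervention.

Competitive equilibrium: 82.4 − 0.05q = 32.375 + 0.03q → q* = 625.3125, p* = 51.1344.
At q = 189: demand price = 82.4 − 0.05·189 = 72.95; supply price = 32.375 + 0.03·189 = 38.045.
Δq = 625.3125 − 189 = 436.3125; wedge = 72.95 − 38.045 = 34.905.
Deadweight loss = ½ × 436.3125 × 34.905 = £7614.74.

£7614.74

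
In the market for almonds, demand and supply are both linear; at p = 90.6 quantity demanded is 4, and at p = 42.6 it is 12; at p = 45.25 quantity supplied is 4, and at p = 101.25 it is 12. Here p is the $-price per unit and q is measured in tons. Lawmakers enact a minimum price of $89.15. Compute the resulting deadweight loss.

Demand slope = (42.6 − 90.6)/(12 − 4) = −6, so p = 114.6 − 6q.
Supply slope = (101.25 − 45.25)/(12 − 4) = 7, so p = 17.25 + 7q.
Competitive equilibrium: 114.6 − 6q = 17.25 + 7q → q* = 7.4885, p* = 69.6692.
At the floor p = 89.15, quantity demanded = (114.6 − 89.15)/6 = 4.2417.
Sellers' marginal cost at q' = 4.2417: 17.25 + 7·4.2417 = 46.9419.
Δq = 7.4885 − 4.2417 = 3.2468; wedge = 89.15 − 46.9419 = 42.2081.
The triangle = ½ × 3.2468 × 42.2081 = $68.52.

$68.52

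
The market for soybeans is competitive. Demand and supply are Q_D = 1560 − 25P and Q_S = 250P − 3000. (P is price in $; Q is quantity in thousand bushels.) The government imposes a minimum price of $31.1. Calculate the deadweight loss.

In inverse form: demand P = 62.4 − 0.04Q, supply P = 12 + 0.004Q.
Competitive equilibrium: 62.4 − 0.04Q = 12 + 0.004Q → Q* = 1145.4545, P* = 16.5818.
At the floor P = 31.1, quantity demanded = (62.4 − 31.1)/0.04 = 782.5.
Sellers' marginal cost at Q' = 782.5: 12 + 0.004·782.5 = 15.13.
ΔQ = 1145.4545 − 782.5 = 362.9545; wedge = 31.1 − 15.13 = 15.97.
DWL = ½ × 362.9545 × 15.97 = $2898.19 thousand.

$2898.19 thousand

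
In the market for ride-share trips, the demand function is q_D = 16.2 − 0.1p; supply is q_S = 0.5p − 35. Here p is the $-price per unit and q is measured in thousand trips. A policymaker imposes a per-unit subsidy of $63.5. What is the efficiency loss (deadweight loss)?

$168.01 thousand

In inverse form: demand p = 162 − 10q, supply p = 70 + 2q.
Competitive equilibrium: 162 − 10q = 70 + 2q → q* = 7.6667, p* = 85.3333.
The subsidy lowers effective supply by 63.5: p = 6.5 + 2q.
New quantity: 162 − 10q = 6.5 + 2q → q' = 12.9583.
Overproduction Δq = 12.9583 − 7.6667 = 5.2916; wedge = subsidy = 63.5.
DWL = ½ × 5.2916 × 63.5 = $168.01 thousand.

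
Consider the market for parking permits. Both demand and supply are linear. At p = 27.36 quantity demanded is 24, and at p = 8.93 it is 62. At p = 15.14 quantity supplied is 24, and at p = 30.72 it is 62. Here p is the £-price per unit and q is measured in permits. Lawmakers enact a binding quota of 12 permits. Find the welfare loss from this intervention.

£294.50

Demand slope = (8.93 − 27.36)/(62 − 24) = −0.485, so p = 39 − 0.485q.
Supply slope = (30.72 − 15.14)/(62 − 24) = 0.41, so p = 5.3 + 0.41q.
Competitive equilibrium: 39 − 0.485q = 5.3 + 0.41q → q* = 37.6536, p* = 20.738.
At q = 12: demand price = 39 − 0.485·12 = 33.18; supply price = 5.3 + 0.41·12 = 10.22.
Δq = 37.6536 − 12 = 25.6536; wedge = 33.18 − 10.22 = 22.96.
DWL = ½ × 25.6536 × 22.96 = £294.50.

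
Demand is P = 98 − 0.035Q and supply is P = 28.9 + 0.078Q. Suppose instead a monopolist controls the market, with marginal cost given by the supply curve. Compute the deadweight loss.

Competitive equilibrium: 98 − 0.035Q = 28.9 + 0.078Q → Q* = 611.5044, P* = 76.5973.
Marginal revenue: MR = 98 − 0.07Q. Set MR = MC: 98 − 0.07Q = 28.9 + 0.078Q → Q_m = 466.8919.
Price P_m = 98 − 0.035·466.8919 = 81.6588; MC(Q_m) = 28.9 + 0.078·466.8919 = 65.3176.
Competitive Q* = 611.5044, so ΔQ = 144.6125; wedge = 81.6588 − 65.3176 = 16.3412.
Welfare loss = ½ × 144.6125 × 16.3412 = 1181.57.

1181.57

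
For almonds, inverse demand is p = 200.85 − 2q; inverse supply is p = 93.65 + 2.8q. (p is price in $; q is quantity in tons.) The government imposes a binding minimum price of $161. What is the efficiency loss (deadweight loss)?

Competitive equilibrium: 200.85 − 2q = 93.65 + 2.8q → q* = 22.3333, p* = 156.1833.
At the floor p = 161, quantity demanded = (200.85 − 161)/2 = 19.925.
Sellers' marginal cost at q' = 19.925: 93.65 + 2.8·19.925 = 149.44.
Δq = 22.3333 − 19.925 = 2.4083; wedge = 161 − 149.44 = 11.56.
DWL = ½ × 2.4083 × 11.56 = $13.92.

$13.92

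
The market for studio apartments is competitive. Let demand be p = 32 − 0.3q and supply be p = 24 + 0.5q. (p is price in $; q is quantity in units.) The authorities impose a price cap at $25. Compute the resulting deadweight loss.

Competitive equilibrium: 32 − 0.3q = 24 + 0.5q → q* = 10, p* = 29.
At the ceiling p = 25, quantity supplied = (25 − 24)/0.5 = 2.
Willingness to pay at q' = 2: 32 − 0.3·2 = 31.4.
Δq = 10 − 2 = 8; wedge = 31.4 − 25 = 6.4.
Welfare loss = ½ × 8 × 6.4 = $25.60.

$25.60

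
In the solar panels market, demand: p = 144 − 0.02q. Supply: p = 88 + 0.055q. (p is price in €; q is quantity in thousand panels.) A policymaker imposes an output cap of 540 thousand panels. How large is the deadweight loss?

€1601.67 thousand

Competitive equilibrium: 144 − 0.02q = 88 + 0.055q → q* = 746.6667, p* = 129.0667.
At q = 540: demand price = 144 − 0.02·540 = 133.2; supply price = 88 + 0.055·540 = 117.7.
Δq = 746.6667 − 540 = 206.6667; wedge = 133.2 − 117.7 = 15.5.
The triangle = ½ × 206.6667 × 15.5 = €1601.67 thousand.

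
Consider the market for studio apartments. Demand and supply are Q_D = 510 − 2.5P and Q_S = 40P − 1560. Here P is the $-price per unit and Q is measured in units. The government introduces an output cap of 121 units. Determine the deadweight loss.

$15175.62

In inverse form: demand P = 204 − 0.4Q, supply P = 39 + 0.025Q.
Competitive equilibrium: 204 − 0.4Q = 39 + 0.025Q → Q* = 388.2353, P* = 48.7059.
At Q = 121: demand price = 204 − 0.4·121 = 155.6; supply price = 39 + 0.025·121 = 42.025.
ΔQ = 388.2353 − 121 = 267.2353; wedge = 155.6 − 42.025 = 113.575.
Deadweight loss = ½ × 267.2353 × 113.575 = $15175.62.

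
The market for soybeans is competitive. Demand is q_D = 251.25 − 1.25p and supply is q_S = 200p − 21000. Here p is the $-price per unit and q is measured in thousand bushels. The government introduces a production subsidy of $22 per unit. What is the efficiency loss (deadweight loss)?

$300.62 thousand

In inverse form: demand p = 201 − 0.8q, supply p = 105 + 0.005q.
Competitive equilibrium: 201 − 0.8q = 105 + 0.005q → q* = 119.2547, p* = 105.5963.
The subsidy lowers effective supply by 22: p = 83 + 0.005q.
New quantity: 201 − 0.8q = 83 + 0.005q → q' = 146.5839.
Overproduction Δq = 146.5839 − 119.2547 = 27.3292; wedge = subsidy = 22.
Welfare loss = ½ × 27.3292 × 22 = $300.62 thousand.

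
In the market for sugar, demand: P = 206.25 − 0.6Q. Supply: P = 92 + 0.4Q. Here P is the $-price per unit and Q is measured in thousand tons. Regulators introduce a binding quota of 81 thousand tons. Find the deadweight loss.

Competitive equilibrium: 206.25 − 0.6Q = 92 + 0.4Q → Q* = 114.25, P* = 137.7.
At Q = 81: demand price = 206.25 − 0.6·81 = 157.65; supply price = 92 + 0.4·81 = 124.4.
ΔQ = 114.25 − 81 = 33.25; wedge = 157.65 − 124.4 = 33.25.
Welfare loss = ½ × 33.25 × 33.25 = $552.78 thousand.

$552.78 thousand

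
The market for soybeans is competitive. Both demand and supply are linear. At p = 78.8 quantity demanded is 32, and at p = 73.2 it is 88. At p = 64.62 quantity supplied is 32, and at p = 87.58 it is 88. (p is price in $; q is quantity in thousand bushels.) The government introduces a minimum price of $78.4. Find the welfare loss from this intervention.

Demand slope = (73.2 − 78.8)/(88 − 32) = −0.1, so p = 82 − 0.1q.
Supply slope = (87.58 − 64.62)/(88 − 32) = 0.41, so p = 51.5 + 0.41q.
Competitive equilibrium: 82 − 0.1q = 51.5 + 0.41q → q* = 59.8039, p* = 76.0196.
At the floor p = 78.4, quantity demanded = (82 − 78.4)/0.1 = 36.
Sellers' marginal cost at q' = 36: 51.5 + 0.41·36 = 66.26.
Δq = 59.8039 − 36 = 23.8039; wedge = 78.4 − 66.26 = 12.14.
Welfare loss = ½ × 23.8039 × 12.14 = $144.49 thousand.

$144.49 thousand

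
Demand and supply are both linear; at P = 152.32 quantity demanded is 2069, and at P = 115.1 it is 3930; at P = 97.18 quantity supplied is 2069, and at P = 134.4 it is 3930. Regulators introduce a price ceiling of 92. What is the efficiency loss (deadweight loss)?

53628.125

Demand slope = (115.1 − 152.32)/(3930 − 2069) = −0.02, so P = 193.7 − 0.02Q.
Supply slope = (134.4 − 97.18)/(3930 − 2069) = 0.02, so P = 55.8 + 0.02Q.
Competitive equilibrium: 193.7 − 0.02Q = 55.8 + 0.02Q → Q* = 3447.5, P* = 124.75.
At the ceiling P = 92, quantity supplied = (92 − 55.8)/0.02 = 1810.
Willingness to pay at Q' = 1810: 193.7 − 0.02·1810 = 157.5.
ΔQ = 3447.5 − 1810 = 1637.5; wedge = 157.5 − 92 = 65.5.
Welfare loss = ½ × 1637.5 × 65.5 = 53628.125.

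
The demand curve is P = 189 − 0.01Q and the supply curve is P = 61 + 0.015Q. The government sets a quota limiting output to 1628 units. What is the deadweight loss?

152425.80

Competitive equilibrium: 189 − 0.01Q = 61 + 0.015Q → Q* = 5120, P* = 137.8.
At Q = 1628: demand price = 189 − 0.01·1628 = 172.72; supply price = 61 + 0.015·1628 = 85.42.
ΔQ = 5120 − 1628 = 3492; wedge = 172.72 − 85.42 = 87.3.
The triangle = ½ × 3492 × 87.3 = 152425.80.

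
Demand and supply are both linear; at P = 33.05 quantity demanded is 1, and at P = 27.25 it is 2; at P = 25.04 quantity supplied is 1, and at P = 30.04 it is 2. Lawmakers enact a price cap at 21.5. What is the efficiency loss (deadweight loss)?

Demand slope = (27.25 − 33.05)/(2 − 1) = −5.8, so P = 38.85 − 5.8Q.
Supply slope = (30.04 − 25.04)/(2 − 1) = 5, so P = 20.04 + 5Q.
Competitive equilibrium: 38.85 − 5.8Q = 20.04 + 5Q → Q* = 1.7417, P* = 28.7483.
At the ceiling P = 21.5, quantity supplied = (21.5 − 20.04)/5 = 0.292.
Willingness to pay at Q' = 0.292: 38.85 − 5.8·0.292 = 37.1564.
ΔQ = 1.7417 − 0.292 = 1.4497; wedge = 37.1564 − 21.5 = 15.6564.
Welfare loss = ½ × 1.4497 × 15.6564 = 11.35.

11.35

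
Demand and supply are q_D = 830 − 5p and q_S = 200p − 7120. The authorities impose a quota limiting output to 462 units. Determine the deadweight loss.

In inverse form: demand p = 166 − 0.2q, supply p = 35.6 + 0.005q.
Competitive equilibrium: 166 − 0.2q = 35.6 + 0.005q → q* = 636.0976, p* = 38.7805.
At q = 462: demand price = 166 − 0.2·462 = 73.6; supply price = 35.6 + 0.005·462 = 37.91.
Δq = 636.0976 − 462 = 174.0976; wedge = 73.6 − 37.91 = 35.69.
Deadweight loss = ½ × 174.0976 × 35.69 = 3106.77.

3106.77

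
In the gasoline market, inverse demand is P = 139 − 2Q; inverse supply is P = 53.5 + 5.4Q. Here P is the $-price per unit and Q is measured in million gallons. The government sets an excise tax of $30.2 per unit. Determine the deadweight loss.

$61.62 million

Competitive equilibrium: 139 − 2Q = 53.5 + 5.4Q → Q* = 11.5541, P* = 115.8919.
With the tax, the buyer price exceeds the seller price by 30.2: (139 − 2Q) − (53.5 + 5.4Q) = 30.2 → Q' = 7.473.
ΔQ = 11.5541 − 7.473 = 4.0811; the wedge equals the tax, 30.2.
Welfare loss = ½ × 4.0811 × 30.2 = $61.62 million.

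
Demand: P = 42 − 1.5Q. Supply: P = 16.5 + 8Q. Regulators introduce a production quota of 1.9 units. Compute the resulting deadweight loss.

Competitive equilibrium: 42 − 1.5Q = 16.5 + 8Q → Q* = 2.6842, P* = 37.9737.
At Q = 1.9: demand price = 42 − 1.5·1.9 = 39.15; supply price = 16.5 + 8·1.9 = 31.7.
ΔQ = 2.6842 − 1.9 = 0.7842; wedge = 39.15 − 31.7 = 7.45.
The triangle = ½ × 0.7842 × 7.45 = 2.92.

2.92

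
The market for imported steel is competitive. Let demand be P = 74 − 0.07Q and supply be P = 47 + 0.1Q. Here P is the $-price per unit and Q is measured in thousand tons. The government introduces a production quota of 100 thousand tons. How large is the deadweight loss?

$294.12 thousand

Competitive equilibrium: 74 − 0.07Q = 47 + 0.1Q → Q* = 158.8235, P* = 62.8824.
At Q = 100: demand price = 74 − 0.07·100 = 67; supply price = 47 + 0.1·100 = 57.
ΔQ = 158.8235 − 100 = 58.8235; wedge = 67 − 57 = 10.
Deadweight loss = ½ × 58.8235 × 10 = $294.12 thousand.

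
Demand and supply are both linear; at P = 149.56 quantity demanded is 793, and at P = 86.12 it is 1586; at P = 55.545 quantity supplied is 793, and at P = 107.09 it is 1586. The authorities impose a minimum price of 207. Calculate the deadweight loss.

135356.95

Demand slope = (86.12 − 149.56)/(1586 − 793) = −0.08, so P = 213 − 0.08Q.
Supply slope = (107.09 − 55.545)/(1586 − 793) = 0.065, so P = 4 + 0.065Q.
Competitive equilibrium: 213 − 0.08Q = 4 + 0.065Q → Q* = 1441.3793, P* = 97.6897.
At the floor P = 207, quantity demanded = (213 − 207)/0.08 = 75.
Sellers' marginal cost at Q' = 75: 4 + 0.065·75 = 8.875.
ΔQ = 1441.3793 − 75 = 1366.3793; wedge = 207 − 8.875 = 198.125.
The triangle = ½ × 1366.3793 × 198.125 = 135356.95.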